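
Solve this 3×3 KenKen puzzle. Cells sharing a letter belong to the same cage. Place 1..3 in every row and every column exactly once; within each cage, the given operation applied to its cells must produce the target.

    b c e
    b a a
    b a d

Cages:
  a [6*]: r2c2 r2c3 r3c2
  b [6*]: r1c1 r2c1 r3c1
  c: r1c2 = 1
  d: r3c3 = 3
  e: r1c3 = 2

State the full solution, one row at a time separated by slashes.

C is a freebie; hence r1c2 = 1.
E is a freebie, so r1c3 = 2.
Cage d is given, so r3c3 = 3.
2 is placed in row 1, leaving r1c1 = 3.
Cage a has product 6, leaving r2c2 = 3.
3 is placed in column 3, so r2c3 = 1.
Row 3 already has 3, so r3c2 = 2.
Row 2 already has 1, leaving r2c1 = 2.
Row 3 now contains 2, so r3c1 = 1.

3 1 2 / 2 3 1 / 1 2 3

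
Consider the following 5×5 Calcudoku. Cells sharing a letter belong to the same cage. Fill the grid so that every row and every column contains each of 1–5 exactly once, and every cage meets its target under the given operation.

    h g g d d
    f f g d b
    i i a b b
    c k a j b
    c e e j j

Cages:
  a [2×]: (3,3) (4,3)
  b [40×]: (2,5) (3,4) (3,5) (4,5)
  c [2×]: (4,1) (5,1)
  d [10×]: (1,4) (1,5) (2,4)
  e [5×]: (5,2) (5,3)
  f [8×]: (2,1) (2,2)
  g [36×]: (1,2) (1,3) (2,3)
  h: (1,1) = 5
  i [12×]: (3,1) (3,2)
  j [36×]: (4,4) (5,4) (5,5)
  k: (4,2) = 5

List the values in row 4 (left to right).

1 5 2 3 4

Cage h is given, so (1,1) = 5.
Cage g needs product 36, so (1,2) = 3.
Cage g needs product 36, leaving (1,3) = 4.
The 3 cells of cage g must have product 36, so (2,3) = 3.
Column 2 already has 3, so (3,2) = 4.
Cage k is a single given cell, so (4,2) = 5.
Cage j needs product 36; hence (4,4) = 3.
Column 2 already has 5, which forces (5,2) = 1.
1 is placed in row 5, leaving (5,3) = 5.
Cage j has product 36, so (5,4) = 4.
Cage j has product 36, so (5,5) = 3.
Cage f's pair has product 8, leaving (2,1) = 4.
Column 2 already has 4, so (2,2) = 2.
Cage d needs product 10, leaving (2,4) = 5.
Row 2 already has 5, so (2,5) = 1.
Row 3 now contains 4; hence (3,1) = 3.
Cage c needs two cells with product 2, which forces (4,1) = 1.
Row 4 now contains 1, which forces (4,3) = 2.
Row 4 now contains 2, leaving (4,5) = 4.
1 is placed in row 5, leaving (5,1) = 2.
Cage d has product 10, which forces (1,4) = 1.
Column 5 already has 1, so (1,5) = 2.
Column 3 now contains 2, so (3,3) = 1.
The 4 cells of cage b must have product 40, leaving (3,4) = 2.
Cage b has product 40, so (3,5) = 5.
Filled in: 5 3 4 1 2 / 4 2 3 5 1 / 3 4 1 2 5 / 1 5 2 3 4 / 2 1 5 4 3.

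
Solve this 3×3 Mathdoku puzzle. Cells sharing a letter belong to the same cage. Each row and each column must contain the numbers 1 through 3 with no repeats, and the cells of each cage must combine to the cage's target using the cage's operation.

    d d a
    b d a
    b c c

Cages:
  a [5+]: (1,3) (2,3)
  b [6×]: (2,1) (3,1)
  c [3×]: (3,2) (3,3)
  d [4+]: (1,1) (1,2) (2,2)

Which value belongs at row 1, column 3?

3

The 3 cells of cage d must have sum 4, so (1,1) = 1.
The 3 cells of cage d must have sum 4, which forces (1,2) = 2.
Row 1 now contains 2, leaving (1,3) = 3.
The 3 cells of cage d must have sum 4, which forces (2,2) = 1.
Column 3 now contains 3, so (2,3) = 2.
1 is placed in column 2, which forces (3,2) = 3.
Column 3 now contains 3, which forces (3,3) = 1.
Row 2 now contains 2, which forces (2,1) = 3.
Row 3 now contains 3; hence (3,1) = 2.
Filled in: 1 2 3 / 3 1 2 / 2 3 1.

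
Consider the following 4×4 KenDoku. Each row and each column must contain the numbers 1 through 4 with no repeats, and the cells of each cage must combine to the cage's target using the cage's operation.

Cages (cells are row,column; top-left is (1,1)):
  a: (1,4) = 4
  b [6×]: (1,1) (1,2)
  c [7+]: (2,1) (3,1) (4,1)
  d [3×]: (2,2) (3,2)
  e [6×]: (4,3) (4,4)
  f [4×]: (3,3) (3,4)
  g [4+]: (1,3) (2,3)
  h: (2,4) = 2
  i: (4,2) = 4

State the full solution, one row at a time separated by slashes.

3 2 1 4 / 4 1 3 2 / 2 3 4 1 / 1 4 2 3

Cage a is given; hence (1,4) = 4.
Cage h is a single given cell; hence (2,4) = 2.
Column 4 now contains 4, so (3,4) = 1.
Cage i is a single given cell, which forces (4,2) = 4.
Column 4 already has 2, which forces (4,4) = 3.
Cage d needs two cells with product 3, leaving (2,2) = 1.
1 is placed in row 2; hence (2,3) = 3.
Row 3 now contains 1, leaving (3,2) = 3.
Row 3 now contains 1, which forces (3,3) = 4.
3 is placed in row 4; hence (4,3) = 2.
Cage b's pair has product 6, which forces (1,1) = 3.
Column 2 already has 3; hence (1,2) = 2.
3 is placed in column 3, leaving (1,3) = 1.
1 is placed in row 2; hence (2,1) = 4.
Row 3 already has 4, leaving (3,1) = 2.
Row 4 already has 2, so (4,1) = 1.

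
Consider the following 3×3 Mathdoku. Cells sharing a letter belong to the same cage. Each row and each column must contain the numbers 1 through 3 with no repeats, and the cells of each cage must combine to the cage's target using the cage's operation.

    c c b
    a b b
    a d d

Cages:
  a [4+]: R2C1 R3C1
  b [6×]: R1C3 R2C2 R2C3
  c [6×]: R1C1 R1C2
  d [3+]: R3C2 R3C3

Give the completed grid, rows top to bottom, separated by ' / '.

2 3 1 / 1 2 3 / 3 1 2

Row 1 needs a 1, and only R1C3 is open for it.
Cage d's pair has sum 3; hence R3C2 = 1.
Column 3 already has 1, so R3C3 = 2.
Cage a needs two cells with sum 4, leaving R2C1 = 1.
Cage b has product 6, which forces R2C2 = 2.
2 is placed in column 3, leaving R2C3 = 3.
1 is placed in row 3; hence R3C1 = 3.
3 is placed in column 1, leaving R1C1 = 2.
2 is placed in column 2, leaving R1C2 = 3.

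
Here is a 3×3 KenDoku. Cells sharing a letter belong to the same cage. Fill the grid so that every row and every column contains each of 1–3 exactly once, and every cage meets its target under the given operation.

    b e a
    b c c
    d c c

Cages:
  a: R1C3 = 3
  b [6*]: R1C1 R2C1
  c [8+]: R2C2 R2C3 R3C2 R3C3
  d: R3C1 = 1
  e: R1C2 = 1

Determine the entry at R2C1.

3

Cage e is a single given cell; hence R1C2 = 1.
A is a freebie, which forces R1C3 = 3.
Cage d is given, so R3C1 = 1.
Row 3 already has 1; hence R3C3 = 2.
Row 1 now contains 3; hence R1C1 = 2.
Cage b's pair has product 6; hence R2C1 = 3.
The 4 cells of cage c must have sum 8, so R2C2 = 2.
Column 3 now contains 2, which forces R2C3 = 1.
Row 3 now contains 2; hence R3C2 = 3.
Completed grid: 2 1 3 / 3 2 1 / 1 3 2.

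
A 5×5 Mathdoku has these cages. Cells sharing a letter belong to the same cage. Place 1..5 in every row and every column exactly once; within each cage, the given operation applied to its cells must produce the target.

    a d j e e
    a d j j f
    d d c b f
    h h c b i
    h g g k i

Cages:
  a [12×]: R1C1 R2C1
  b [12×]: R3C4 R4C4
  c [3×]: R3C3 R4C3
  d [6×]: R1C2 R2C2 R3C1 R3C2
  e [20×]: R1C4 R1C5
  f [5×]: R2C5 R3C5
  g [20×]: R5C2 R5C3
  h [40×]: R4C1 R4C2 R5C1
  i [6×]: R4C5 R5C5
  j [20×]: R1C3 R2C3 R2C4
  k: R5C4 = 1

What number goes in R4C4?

The 4 cells of cage d must have product 6, which forces R3C1 = 1.
Row 3 already has 1, leaving R3C3 = 3.
3 is placed in row 3, leaving R3C4 = 4.
Row 3 already has 1, which forces R3C5 = 5.
Column 3 now contains 3, so R4C3 = 1.
Column 4 now contains 4; hence R4C4 = 3.
Row 4 already has 3; hence R4C5 = 2.
Cage k is given, leaving R5C4 = 1.
Column 5 already has 2, which forces R5C5 = 3.
Cage j has product 20, so R1C3 = 2.
Column 4 now contains 4, which forces R1C4 = 5.
5 is placed in column 5, so R1C5 = 4.
Cage j has product 20, leaving R2C3 = 5.
The 3 cells of cage j must have product 20, which forces R2C4 = 2.
5 is placed in column 5; hence R2C5 = 1.
3 is placed in row 3, which forces R3C2 = 2.
Cage h has product 40; hence R5C1 = 2.
Column 3 now contains 5, so R5C3 = 4.
Row 1 already has 4, which forces R1C1 = 3.
The 4 cells of cage d must have product 6, leaving R1C2 = 1.
The two cells of cage a must have product 12, which forces R2C1 = 4.
Row 2 now contains 1, leaving R2C2 = 3.
Column 1 now contains 4, which forces R4C1 = 5.
Row 4 now contains 5, which forces R4C2 = 4.
Row 5 already has 4, leaving R5C2 = 5.
Completed grid: 3 1 2 5 4 / 4 3 5 2 1 / 1 2 3 4 5 / 5 4 1 3 2 / 2 5 4 1 3.

3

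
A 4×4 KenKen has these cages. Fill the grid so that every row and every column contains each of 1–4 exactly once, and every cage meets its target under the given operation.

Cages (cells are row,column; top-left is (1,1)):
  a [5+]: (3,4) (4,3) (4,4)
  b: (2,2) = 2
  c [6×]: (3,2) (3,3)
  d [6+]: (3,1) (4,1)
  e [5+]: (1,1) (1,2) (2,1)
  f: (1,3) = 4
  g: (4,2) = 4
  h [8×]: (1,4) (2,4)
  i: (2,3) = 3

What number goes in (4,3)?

1

Cage f is a single given cell, which forces (1,3) = 4.
Row 1 already has 4, leaving (1,4) = 2.
Cage b is a single given cell, leaving (2,2) = 2.
Cage i is a single given cell; hence (2,3) = 3.
Column 4 now contains 2, leaving (2,4) = 4.
Column 2 already has 2, so (3,2) = 3.
Column 3 now contains 3, so (3,3) = 2.
Column 4 now contains 2, so (3,4) = 1.
Cage g is a single given cell, leaving (4,2) = 4.
Column 3 now contains 2, which forces (4,3) = 1.
1 is placed in column 4, which forces (4,4) = 3.
Cage e has sum 5, which forces (1,1) = 3.
2 is placed in row 1, which forces (1,2) = 1.
Row 2 now contains 2; hence (2,1) = 1.
Row 3 already has 2, leaving (3,1) = 4.
Row 4 already has 4; hence (4,1) = 2.
Completed grid: 3 1 4 2 / 1 2 3 4 / 4 3 2 1 / 2 4 1 3.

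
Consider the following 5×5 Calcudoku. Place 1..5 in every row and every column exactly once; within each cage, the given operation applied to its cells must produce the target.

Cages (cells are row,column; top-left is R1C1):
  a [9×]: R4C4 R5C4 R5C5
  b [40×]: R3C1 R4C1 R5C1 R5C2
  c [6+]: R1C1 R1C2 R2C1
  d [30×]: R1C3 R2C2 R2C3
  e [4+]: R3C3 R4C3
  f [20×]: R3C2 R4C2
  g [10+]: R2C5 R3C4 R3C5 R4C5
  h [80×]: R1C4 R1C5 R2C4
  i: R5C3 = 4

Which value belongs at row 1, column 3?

2

Cage h has product 80, leaving R1C4 = 5.
The 3 cells of cage h must have product 80, leaving R1C5 = 4.
The 3 cells of cage h must have product 80, which forces R2C4 = 4.
The 3 cells of cage a must have product 9; hence R4C4 = 3.
I is a freebie, leaving R5C3 = 4.
Cage a has product 9, which forces R5C4 = 1.
Cage a has product 9, leaving R5C5 = 3.
Cage e's pair has sum 4, so R3C3 = 3.
1 is placed in column 4, leaving R3C4 = 2.
Row 4 now contains 3; hence R4C3 = 1.
Column 3 already has 3; hence R1C3 = 2.
Cage d needs product 30; hence R2C2 = 3.
The 3 cells of cage d must have product 30, which forces R2C3 = 5.
The 4 cells of cage b must have product 40; hence R3C1 = 1.
1 is placed in row 3, which forces R3C5 = 5.
Row 4 already has 1, leaving R4C1 = 4.
Row 4 now contains 4; hence R4C2 = 5.
5 is placed in column 5, which forces R4C5 = 2.
Column 2 already has 5, so R5C2 = 2.
1 is placed in column 1; hence R1C1 = 3.
3 is placed in column 2, leaving R1C2 = 1.
1 is placed in column 1; hence R2C1 = 2.
Column 5 now contains 2, so R2C5 = 1.
5 is placed in row 3, which forces R3C2 = 4.
Row 5 now contains 2, so R5C1 = 5.
Filled in: 3 1 2 5 4 / 2 3 5 4 1 / 1 4 3 2 5 / 4 5 1 3 2 / 5 2 4 1 3.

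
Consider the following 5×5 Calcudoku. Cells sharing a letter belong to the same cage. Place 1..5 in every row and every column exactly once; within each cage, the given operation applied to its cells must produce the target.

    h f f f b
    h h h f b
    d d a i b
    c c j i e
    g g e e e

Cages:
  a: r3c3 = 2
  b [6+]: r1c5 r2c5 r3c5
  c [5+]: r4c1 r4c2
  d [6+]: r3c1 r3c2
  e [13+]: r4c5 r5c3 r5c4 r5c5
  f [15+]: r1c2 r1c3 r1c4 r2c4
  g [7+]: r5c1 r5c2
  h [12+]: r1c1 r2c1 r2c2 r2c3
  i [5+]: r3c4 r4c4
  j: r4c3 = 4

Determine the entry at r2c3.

3

Cage a is a single given cell, leaving r3c3 = 2.
Cage j is a single given cell, which forces r4c3 = 4.
In row 3, 4 can only go at r3c4, so r3c4 = 4.
Cage i's pair has sum 5, leaving r4c4 = 1.
In row 3, 3 can only go at r3c5, so r3c5 = 3.
The only place for 5 in row 4 is r4c5.
In column 5, 4 can only go at r5c5, so r5c5 = 4.
Cage e has sum 13; hence r5c3 = 1.
Cage e has sum 13, so r5c4 = 3.
Cage f has sum 15, leaving r1c4 = 2.
2 is placed in row 1; hence r1c5 = 1.
Column 4 now contains 3; hence r2c4 = 5.
Column 5 already has 1, so r2c5 = 2.
The 4 cells of cage h must have sum 12, so r1c1 = 4.
Cage h needs sum 12; hence r2c1 = 1.
Cage h needs sum 12, which forces r2c2 = 4.
5 is placed in row 2, so r2c3 = 3.
1 is placed in column 1, leaving r3c1 = 5.
Row 3 now contains 5, so r3c2 = 1.
5 is placed in column 1, leaving r5c1 = 2.
2 is placed in row 5; hence r5c2 = 5.
Column 2 already has 5; hence r1c2 = 3.
3 is placed in column 3, so r1c3 = 5.
Column 1 now contains 2, so r4c1 = 3.
The two cells of cage c must have sum 5, so r4c2 = 2.
The full grid is 4 3 5 2 1 / 1 4 3 5 2 / 5 1 2 4 3 / 3 2 4 1 5 / 2 5 1 3 4.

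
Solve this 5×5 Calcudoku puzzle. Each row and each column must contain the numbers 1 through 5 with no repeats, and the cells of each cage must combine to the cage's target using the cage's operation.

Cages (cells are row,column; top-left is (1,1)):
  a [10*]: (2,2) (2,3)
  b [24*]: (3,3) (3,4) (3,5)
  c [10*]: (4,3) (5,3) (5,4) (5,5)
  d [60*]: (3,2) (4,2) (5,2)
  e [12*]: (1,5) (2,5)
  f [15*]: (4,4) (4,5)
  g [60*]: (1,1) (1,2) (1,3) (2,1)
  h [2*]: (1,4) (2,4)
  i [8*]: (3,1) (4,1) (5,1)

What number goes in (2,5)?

The 4 cells of cage c must have product 10; hence (4,3) = 1.
Row 3 needs a 1, and only (3,1) is open for it.
In row 2, 1 can only go at (2,4), so (2,4) = 1.
1 is placed in column 4, which forces (1,4) = 2.
2 is placed in column 4, leaving (5,4) = 5.
The 4 cells of cage c must have product 10, so (5,5) = 1.
The 4 cells of cage g must have product 60, leaving (1,2) = 1.
Column 4 already has 5; hence (4,4) = 3.
The two cells of cage f must have product 15, leaving (4,5) = 5.
Row 5 already has 5, which forces (5,3) = 2.
The two cells of cage a must have product 10; hence (2,2) = 2.
2 is placed in column 3; hence (2,3) = 5.
Cage d needs product 60; hence (3,2) = 5.
Cage b needs product 24, which forces (3,3) = 3.
Column 4 now contains 3, which forces (3,4) = 4.
Cage b has product 24, so (3,5) = 2.
Cage i has product 8, which forces (4,1) = 2.
5 is placed in row 4, leaving (4,2) = 4.
Row 5 now contains 2, which forces (5,1) = 4.
Cage d has product 60, leaving (5,2) = 3.
Cage g has product 60, so (1,1) = 5.
3 is placed in column 3, leaving (1,3) = 4.
Row 1 already has 4; hence (1,5) = 3.
4 is placed in column 1, which forces (2,1) = 3.
Column 5 now contains 3; hence (2,5) = 4.
The full grid is 5 1 4 2 3 / 3 2 5 1 4 / 1 5 3 4 2 / 2 4 1 3 5 / 4 3 2 5 1.

4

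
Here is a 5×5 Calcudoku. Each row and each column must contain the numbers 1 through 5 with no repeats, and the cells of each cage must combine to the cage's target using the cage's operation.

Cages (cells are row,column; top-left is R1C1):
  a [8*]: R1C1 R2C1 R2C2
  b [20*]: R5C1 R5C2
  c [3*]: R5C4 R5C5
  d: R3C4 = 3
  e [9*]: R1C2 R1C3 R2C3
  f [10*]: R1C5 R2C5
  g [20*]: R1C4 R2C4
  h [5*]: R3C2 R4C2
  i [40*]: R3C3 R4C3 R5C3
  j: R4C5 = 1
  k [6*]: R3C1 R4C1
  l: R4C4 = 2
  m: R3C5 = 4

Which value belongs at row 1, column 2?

Cage e has product 9, so R1C2 = 3.
Cage e has product 9; hence R1C3 = 1.
Cage e needs product 9; hence R2C3 = 3.
D is a freebie; hence R3C4 = 3.
Cage m is a single given cell; hence R3C5 = 4.
Cage l is a single given cell, so R4C4 = 2.
J is a freebie, which forces R4C5 = 1.
3 is placed in column 4, leaving R5C4 = 1.
Column 5 already has 1, which forces R5C5 = 3.
Row 3 already has 3, which forces R3C1 = 2.
Cage h's pair has product 5, leaving R3C2 = 1.
Row 3 already has 2, which forces R3C3 = 5.
2 is placed in row 4, leaving R4C1 = 3.
Row 4 now contains 1, so R4C2 = 5.
Column 3 now contains 5, leaving R4C3 = 4.
Column 2 already has 5, which forces R5C2 = 4.
Column 3 now contains 4; hence R5C3 = 2.
2 is placed in column 1, leaving R1C1 = 4.
4 is placed in row 1; hence R1C4 = 5.
Row 1 now contains 5; hence R1C5 = 2.
The 3 cells of cage a must have product 8, which forces R2C1 = 1.
Column 2 now contains 4, leaving R2C2 = 2.
5 is placed in column 4; hence R2C4 = 4.
Column 5 now contains 2; hence R2C5 = 5.
4 is placed in row 5, so R5C1 = 5.
Filled in: 4 3 1 5 2 / 1 2 3 4 5 / 2 1 5 3 4 / 3 5 4 2 1 / 5 4 2 1 3.

3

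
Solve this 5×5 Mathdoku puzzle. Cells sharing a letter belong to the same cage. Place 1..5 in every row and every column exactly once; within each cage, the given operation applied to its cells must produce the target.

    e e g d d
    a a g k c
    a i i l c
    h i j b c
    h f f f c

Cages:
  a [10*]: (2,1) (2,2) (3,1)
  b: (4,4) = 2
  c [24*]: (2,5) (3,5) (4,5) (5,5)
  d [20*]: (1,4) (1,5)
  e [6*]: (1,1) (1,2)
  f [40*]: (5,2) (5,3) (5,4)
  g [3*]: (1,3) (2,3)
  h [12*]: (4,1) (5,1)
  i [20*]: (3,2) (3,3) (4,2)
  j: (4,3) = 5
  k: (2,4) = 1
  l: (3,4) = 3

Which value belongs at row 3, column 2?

5

Cage k is a single given cell, which forces (2,4) = 1.
L is a freebie, leaving (3,4) = 3.
Cage j is given, leaving (4,3) = 5.
B is a freebie, leaving (4,4) = 2.
The two cells of cage g must have product 3; hence (1,3) = 1.
1 is placed in row 2; hence (2,3) = 3.
The 3 cells of cage a must have product 10, so (3,1) = 1.
Cage i needs product 20, which forces (3,2) = 5.
Column 3 already has 1, so (3,3) = 4.
4 is placed in row 3; hence (3,5) = 2.
Column 3 already has 4, leaving (5,3) = 2.
The 3 cells of cage a must have product 10, leaving (2,1) = 5.
Column 2 now contains 5, which forces (2,2) = 2.
2 is placed in column 5, which forces (2,5) = 4.
Cage i has product 20; hence (4,2) = 1.
Row 4 already has 1, leaving (4,5) = 3.
Row 5 now contains 2, leaving (5,2) = 4.
The 3 cells of cage f must have product 40, so (5,4) = 5.
3 is placed in column 5, which forces (5,5) = 1.
Cage e's pair has product 6, so (1,1) = 2.
2 is placed in column 2, leaving (1,2) = 3.
Column 4 already has 5, leaving (1,4) = 4.
Column 5 now contains 4, so (1,5) = 5.
Row 4 now contains 3; hence (4,1) = 4.
Row 5 already has 4, leaving (5,1) = 3.
Completed grid: 2 3 1 4 5 / 5 2 3 1 4 / 1 5 4 3 2 / 4 1 5 2 3 / 3 4 2 5 1.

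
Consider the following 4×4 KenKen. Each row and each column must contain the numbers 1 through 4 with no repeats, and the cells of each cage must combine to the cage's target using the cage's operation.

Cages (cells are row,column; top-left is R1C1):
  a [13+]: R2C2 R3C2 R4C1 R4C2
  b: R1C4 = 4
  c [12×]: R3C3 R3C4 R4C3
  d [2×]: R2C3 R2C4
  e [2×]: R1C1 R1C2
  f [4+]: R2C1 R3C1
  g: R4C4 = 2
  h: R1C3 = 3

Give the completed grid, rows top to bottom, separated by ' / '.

2 1 3 4 / 3 4 2 1 / 1 2 4 3 / 4 3 1 2

H is a freebie; hence R1C3 = 3.
Cage b is given, leaving R1C4 = 4.
The 4 cells of cage a must have sum 13, leaving R4C1 = 4.
G is a freebie, leaving R4C4 = 2.
Cage d needs two cells with product 2; hence R2C3 = 2.
2 is placed in column 4, leaving R2C4 = 1.
Cage c needs product 12, which forces R3C3 = 4.
The 3 cells of cage c must have product 12; hence R3C4 = 3.
Row 4 already has 2, which forces R4C2 = 3.
Row 4 already has 2; hence R4C3 = 1.
Row 2 already has 1, so R2C1 = 3.
Row 2 now contains 2, so R2C2 = 4.
3 is placed in row 3, leaving R3C1 = 1.
4 is placed in row 3, which forces R3C2 = 2.
Column 1 already has 1; hence R1C1 = 2.
Column 2 already has 2, leaving R1C2 = 1.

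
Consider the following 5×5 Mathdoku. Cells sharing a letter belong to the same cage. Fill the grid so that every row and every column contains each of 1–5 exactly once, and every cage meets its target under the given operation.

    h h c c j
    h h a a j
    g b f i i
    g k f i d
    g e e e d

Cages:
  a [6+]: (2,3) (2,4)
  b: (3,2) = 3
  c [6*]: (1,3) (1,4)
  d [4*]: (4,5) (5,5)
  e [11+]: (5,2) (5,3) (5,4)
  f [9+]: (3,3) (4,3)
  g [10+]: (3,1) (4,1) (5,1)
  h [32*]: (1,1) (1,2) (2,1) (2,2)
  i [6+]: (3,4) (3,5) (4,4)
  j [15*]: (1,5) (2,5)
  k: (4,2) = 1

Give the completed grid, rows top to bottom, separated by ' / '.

Cage b is a single given cell, which forces (3,2) = 3.
Cage k is a single given cell, leaving (4,2) = 1.
Row 4 already has 1, so (4,5) = 4.
Column 5 already has 4, which forces (5,5) = 1.
The two cells of cage f must have sum 9, which forces (3,3) = 4.
Cage i has sum 6, so (3,4) = 1.
Column 5 now contains 1, so (3,5) = 2.
4 is placed in row 4; hence (4,3) = 5.
Cage i needs sum 6, so (4,4) = 3.
Column 3 now contains 5, which forces (5,3) = 2.
Column 3 already has 2; hence (1,3) = 3.
Column 4 already has 3, so (1,4) = 2.
Row 1 now contains 3, so (1,5) = 5.
Column 3 already has 2, which forces (2,3) = 1.
The two cells of cage a must have sum 6, so (2,4) = 5.
Column 5 already has 5, so (2,5) = 3.
2 is placed in row 3, so (3,1) = 5.
3 is placed in row 4; hence (4,1) = 2.
Cage g needs sum 10; hence (5,1) = 3.
Column 4 now contains 5, so (5,4) = 4.
The 4 cells of cage h must have product 32; hence (1,1) = 1.
Row 1 already has 2; hence (1,2) = 4.
Row 2 already has 1, so (2,1) = 4.
Cage h needs product 32, which forces (2,2) = 2.
Row 5 already has 4, leaving (5,2) = 5.

1 4 3 2 5 / 4 2 1 5 3 / 5 3 4 1 2 / 2 1 5 3 4 / 3 5 2 4 1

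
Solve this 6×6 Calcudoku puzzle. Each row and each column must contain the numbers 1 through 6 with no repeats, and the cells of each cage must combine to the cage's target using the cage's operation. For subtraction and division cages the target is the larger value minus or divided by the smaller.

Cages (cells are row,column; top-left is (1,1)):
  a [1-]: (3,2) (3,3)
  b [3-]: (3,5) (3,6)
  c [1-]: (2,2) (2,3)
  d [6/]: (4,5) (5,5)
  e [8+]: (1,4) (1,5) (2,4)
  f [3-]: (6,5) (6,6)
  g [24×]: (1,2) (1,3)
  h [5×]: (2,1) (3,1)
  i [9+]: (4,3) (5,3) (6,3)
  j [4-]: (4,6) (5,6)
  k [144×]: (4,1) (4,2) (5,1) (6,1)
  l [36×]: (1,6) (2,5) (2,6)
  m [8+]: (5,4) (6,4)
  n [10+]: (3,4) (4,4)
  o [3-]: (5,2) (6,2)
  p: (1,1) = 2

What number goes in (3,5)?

4

Cage p is a single given cell, so (1,1) = 2.
{4, 6} are confined to (1,2) and (1,3) in row 1, so (1,6) = 3.
Cage e has sum 8, which forces (2,4) = 2.
The 3 cells of cage l must have product 36; hence (2,5) = 3.
The 3 cells of cage l must have product 36, so (2,6) = 4.
In row 2, 1 can only go at (2,1), so (2,1) = 1.
1 is placed in column 1, which forces (3,1) = 5.
The 4 cells of cage k must have product 144, so (4,2) = 2.
The two cells of cage b must have difference 3, leaving (3,5) = 4.
Cage b's pair has difference 3, which forces (3,6) = 1.
1 is placed in row 3, which forces (3,2) = 3.
Cage a needs two cells with difference 1; hence (3,3) = 2.
Row 3 already has 4, leaving (3,4) = 6.
The two cells of cage n must have sum 10, so (4,4) = 4.
The two cells of cage j must have difference 4, which forces (4,6) = 6.
Cage j's pair has difference 4, so (5,6) = 2.
Column 6 already has 2, which forces (6,6) = 5.
Row 4 now contains 6, so (4,1) = 3.
Row 4 now contains 6; hence (4,5) = 1.
Cage m needs two cells with sum 8; hence (5,4) = 5.
Cage d needs two cells with quotient 6; hence (5,5) = 6.
5 is placed in row 6; hence (6,4) = 3.
5 is placed in row 6; hence (6,5) = 2.
5 is placed in column 4, so (1,4) = 1.
Column 5 already has 1, which forces (1,5) = 5.
Row 4 already has 1, which forces (4,3) = 5.
Row 5 now contains 6, which forces (5,1) = 4.
Row 5 already has 4; hence (5,2) = 1.
Cage i has sum 9, so (5,3) = 3.
Cage k has product 144; hence (6,1) = 6.
1 is placed in column 2, so (6,2) = 4.
3 is placed in row 6, which forces (6,3) = 1.
Column 2 now contains 4, leaving (1,2) = 6.
Cage g needs two cells with product 24, leaving (1,3) = 4.
The two cells of cage c must have difference 1; hence (2,2) = 5.
Column 3 now contains 5, so (2,3) = 6.
Completed grid: 2 6 4 1 5 3 / 1 5 6 2 3 4 / 5 3 2 6 4 1 / 3 2 5 4 1 6 / 4 1 3 5 6 2 / 6 4 1 3 2 5.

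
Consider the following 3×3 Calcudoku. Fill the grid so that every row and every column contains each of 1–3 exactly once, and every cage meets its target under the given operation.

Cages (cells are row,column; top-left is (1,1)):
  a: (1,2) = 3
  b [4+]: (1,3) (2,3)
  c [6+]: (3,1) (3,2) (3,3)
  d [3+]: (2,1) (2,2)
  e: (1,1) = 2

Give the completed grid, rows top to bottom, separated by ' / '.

Cage e is given; hence (1,1) = 2.
A is a freebie, leaving (1,2) = 3.
Row 1 already has 3; hence (1,3) = 1.
Column 1 already has 2; hence (2,1) = 1.
Row 2 now contains 1; hence (2,2) = 2.
1 is placed in column 3, which forces (2,3) = 3.
1 is placed in column 1, which forces (3,1) = 3.
2 is placed in column 2; hence (3,2) = 1.
3 is placed in column 3; hence (3,3) = 2.

2 3 1 / 1 2 3 / 3 1 2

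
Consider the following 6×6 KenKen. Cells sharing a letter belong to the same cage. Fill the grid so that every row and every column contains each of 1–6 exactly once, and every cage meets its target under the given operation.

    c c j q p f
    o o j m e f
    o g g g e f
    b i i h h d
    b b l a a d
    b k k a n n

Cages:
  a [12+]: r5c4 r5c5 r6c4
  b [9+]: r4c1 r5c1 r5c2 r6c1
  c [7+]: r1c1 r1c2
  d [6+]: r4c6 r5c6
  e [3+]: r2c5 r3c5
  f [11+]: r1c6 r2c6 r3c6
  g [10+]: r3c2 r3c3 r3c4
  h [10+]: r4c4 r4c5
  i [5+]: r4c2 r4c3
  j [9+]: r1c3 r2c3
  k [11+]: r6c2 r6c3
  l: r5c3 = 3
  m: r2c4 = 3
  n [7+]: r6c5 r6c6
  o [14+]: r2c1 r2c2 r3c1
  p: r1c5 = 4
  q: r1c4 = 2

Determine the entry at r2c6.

2

Q is a freebie, leaving r1c4 = 2.
P is a freebie, leaving r1c5 = 4.
M is a freebie, leaving r2c4 = 3.
Column 5 now contains 4; hence r4c5 = 6.
L is a freebie, leaving r5c3 = 3.
Cage j needs two cells with sum 9, so r1c3 = 5.
The two cells of cage j must have sum 9; hence r2c3 = 4.
6 is placed in row 4, leaving r4c4 = 4.
5 is placed in column 3, which forces r6c3 = 6.
The two cells of cage i must have sum 5, leaving r4c2 = 3.
The two cells of cage i must have sum 5, so r4c3 = 2.
The 3 cells of cage a must have sum 12; hence r5c4 = 6.
6 is placed in row 6, so r6c2 = 5.
5 is placed in row 6, so r6c4 = 1.
5 is placed in column 2, leaving r2c2 = 6.
3 is placed in column 2; hence r3c2 = 4.
2 is placed in column 3; hence r3c3 = 1.
Column 4 now contains 6; hence r3c4 = 5.
Row 3 now contains 1, so r3c5 = 2.
Cage b needs sum 9, so r4c1 = 1.
Row 4 now contains 1, leaving r4c6 = 5.
Cage a needs sum 12; hence r5c5 = 5.
Column 6 now contains 5; hence r5c6 = 1.
Cage n needs two cells with sum 7, leaving r6c5 = 3.
The two cells of cage n must have sum 7, which forces r6c6 = 4.
Column 1 now contains 1, leaving r1c1 = 6.
6 is placed in column 2, so r1c2 = 1.
Row 1 already has 6, so r1c6 = 3.
2 is placed in column 5, which forces r2c5 = 1.
Column 6 now contains 1; hence r2c6 = 2.
Column 1 now contains 6, leaving r3c1 = 3.
3 is placed in column 6, leaving r3c6 = 6.
Row 5 already has 5, leaving r5c1 = 4.
Row 5 now contains 1, which forces r5c2 = 2.
3 is placed in row 6, so r6c1 = 2.
Row 2 now contains 2; hence r2c1 = 5.
Completed grid: 6 1 5 2 4 3 / 5 6 4 3 1 2 / 3 4 1 5 2 6 / 1 3 2 4 6 5 / 4 2 3 6 5 1 / 2 5 6 1 3 4.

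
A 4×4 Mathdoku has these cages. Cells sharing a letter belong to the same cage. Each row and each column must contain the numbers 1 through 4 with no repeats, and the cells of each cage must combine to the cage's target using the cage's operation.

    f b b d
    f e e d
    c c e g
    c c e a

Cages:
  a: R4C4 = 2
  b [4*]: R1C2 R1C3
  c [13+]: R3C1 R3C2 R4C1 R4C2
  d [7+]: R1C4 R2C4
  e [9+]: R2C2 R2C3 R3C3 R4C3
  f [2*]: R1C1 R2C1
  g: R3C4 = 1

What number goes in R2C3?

2

G is a freebie, which forces R3C4 = 1.
Cage a is given; hence R4C4 = 2.
In row 1, 2 can only go at R1C1, so R1C1 = 2.
2 is placed in column 1, which forces R2C1 = 1.
2 is placed in column 1, which forces R3C1 = 4.
The 4 cells of cage c must have sum 13; hence R3C2 = 2.
Row 3 already has 2, which forces R3C3 = 3.
The 4 cells of cage c must have sum 13, leaving R4C1 = 3.
The 4 cells of cage c must have sum 13; hence R4C2 = 4.
4 is placed in row 4, which forces R4C3 = 1.
Column 2 already has 4, which forces R1C2 = 1.
Column 3 already has 1, which forces R1C3 = 4.
4 is placed in row 1, so R1C4 = 3.
2 is placed in column 2; hence R2C2 = 3.
The 4 cells of cage e must have sum 9, leaving R2C3 = 2.
3 is placed in column 4; hence R2C4 = 4.
Filled in: 2 1 4 3 / 1 3 2 4 / 4 2 3 1 / 3 4 1 2.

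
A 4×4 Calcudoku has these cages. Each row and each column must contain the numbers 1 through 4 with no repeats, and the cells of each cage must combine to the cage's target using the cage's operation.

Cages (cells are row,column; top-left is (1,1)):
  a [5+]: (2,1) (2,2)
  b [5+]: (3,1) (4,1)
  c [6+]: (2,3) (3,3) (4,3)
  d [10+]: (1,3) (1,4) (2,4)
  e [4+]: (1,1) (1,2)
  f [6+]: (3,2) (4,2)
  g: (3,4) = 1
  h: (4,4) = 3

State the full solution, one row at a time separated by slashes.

3 1 4 2 / 2 3 1 4 / 4 2 3 1 / 1 4 2 3

Cage g is given, leaving (3,4) = 1.
Cage h is given, leaving (4,4) = 3.
Cage d has sum 10, leaving (1,3) = 4.
The 3 cells of cage d must have sum 10, leaving (1,4) = 2.
3 is placed in column 4, so (2,4) = 4.
In row 2, 1 can only go at (2,3), so (2,3) = 1.
Cage c needs sum 6, so (3,3) = 3.
Column 3 now contains 1, which forces (4,3) = 2.
Row 3 already has 3; hence (3,1) = 4.
The two cells of cage f must have sum 6, which forces (3,2) = 2.
Row 4 already has 2; hence (4,1) = 1.
Row 4 already has 2, which forces (4,2) = 4.
Column 1 already has 1, so (1,1) = 3.
The two cells of cage e must have sum 4, so (1,2) = 1.
Cage a's pair has sum 5, which forces (2,1) = 2.
Column 2 already has 2, leaving (2,2) = 3.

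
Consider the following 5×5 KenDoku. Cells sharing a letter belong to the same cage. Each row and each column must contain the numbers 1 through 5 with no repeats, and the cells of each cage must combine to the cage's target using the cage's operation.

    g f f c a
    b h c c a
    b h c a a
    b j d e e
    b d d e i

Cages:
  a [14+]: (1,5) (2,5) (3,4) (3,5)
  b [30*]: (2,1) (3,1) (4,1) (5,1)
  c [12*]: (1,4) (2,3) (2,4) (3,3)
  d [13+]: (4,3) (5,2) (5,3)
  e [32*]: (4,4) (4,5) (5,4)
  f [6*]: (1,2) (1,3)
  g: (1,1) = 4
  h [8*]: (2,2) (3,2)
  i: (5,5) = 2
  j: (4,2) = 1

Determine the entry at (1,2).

Cage g is a single given cell; hence (1,1) = 4.
Cage j is a single given cell; hence (4,2) = 1.
Cage e has product 32, which forces (4,4) = 2.
Cage e needs product 32, leaving (4,5) = 4.
Cage e needs product 32, leaving (5,4) = 4.
Cage i is a single given cell; hence (5,5) = 2.
Cage a has sum 14, which forces (3,4) = 5.
4 is placed in row 4, which forces (4,3) = 5.
Row 5 already has 4, which forces (5,2) = 5.
The 3 cells of cage d must have sum 13, leaving (5,3) = 3.
Cage f's pair has product 6; hence (1,2) = 3.
Column 3 already has 3, leaving (1,3) = 2.
Row 1 already has 3, so (1,4) = 1.
Row 1 already has 1, so (1,5) = 5.
Cage b needs product 30, leaving (2,1) = 5.
1 is placed in column 4, which forces (2,4) = 3.
3 is placed in row 2, so (2,5) = 1.
The 4 cells of cage b must have product 30, so (3,1) = 2.
Row 3 now contains 2; hence (3,2) = 4.
Row 3 already has 4; hence (3,3) = 1.
Column 5 already has 1; hence (3,5) = 3.
Row 4 now contains 5, leaving (4,1) = 3.
Row 5 now contains 3, which forces (5,1) = 1.
Column 2 now contains 4, so (2,2) = 2.
Row 2 now contains 1, which forces (2,3) = 4.
Filled in: 4 3 2 1 5 / 5 2 4 3 1 / 2 4 1 5 3 / 3 1 5 2 4 / 1 5 3 4 2.

3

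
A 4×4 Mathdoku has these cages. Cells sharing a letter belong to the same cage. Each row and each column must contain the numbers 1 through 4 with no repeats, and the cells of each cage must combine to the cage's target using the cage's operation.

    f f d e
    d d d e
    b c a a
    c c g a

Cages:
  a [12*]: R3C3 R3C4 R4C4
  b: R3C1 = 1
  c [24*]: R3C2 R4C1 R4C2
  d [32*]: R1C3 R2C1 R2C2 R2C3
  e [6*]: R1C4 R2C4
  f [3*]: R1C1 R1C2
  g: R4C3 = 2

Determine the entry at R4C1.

Cage d needs product 32; hence R1C3 = 4.
Cage b is a single given cell; hence R3C1 = 1.
G is a freebie, which forces R4C3 = 2.
Column 1 now contains 1; hence R1C1 = 3.
Cage f's pair has product 3, so R1C2 = 1.
Row 1 already has 3, which forces R1C4 = 2.
Column 3 now contains 2, so R2C3 = 1.
2 is placed in column 4; hence R2C4 = 3.
Cage c needs product 24; hence R3C2 = 2.
Column 3 now contains 2, so R3C3 = 3.
Cage a has product 12; hence R3C4 = 4.
3 is placed in column 1, so R4C1 = 4.
4 is placed in row 4, so R4C2 = 3.
The 3 cells of cage a must have product 12, so R4C4 = 1.
Column 1 already has 4; hence R2C1 = 2.
Column 2 already has 2, which forces R2C2 = 4.
Completed grid: 3 1 4 2 / 2 4 1 3 / 1 2 3 4 / 4 3 2 1.

4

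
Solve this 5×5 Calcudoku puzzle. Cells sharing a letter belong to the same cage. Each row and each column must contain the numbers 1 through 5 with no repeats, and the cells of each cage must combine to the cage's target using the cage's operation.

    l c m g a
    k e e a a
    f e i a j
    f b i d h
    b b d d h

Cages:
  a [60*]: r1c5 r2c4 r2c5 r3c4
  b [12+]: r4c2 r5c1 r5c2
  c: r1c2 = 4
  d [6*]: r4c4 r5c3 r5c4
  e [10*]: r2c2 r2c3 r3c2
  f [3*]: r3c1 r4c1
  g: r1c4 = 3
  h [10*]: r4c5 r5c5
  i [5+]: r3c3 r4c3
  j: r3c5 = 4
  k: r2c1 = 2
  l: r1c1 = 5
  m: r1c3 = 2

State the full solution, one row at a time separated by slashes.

Cage l is a single given cell, so r1c1 = 5.
Cage c is a single given cell, which forces r1c2 = 4.
M is a freebie; hence r1c3 = 2.
Cage g is given, which forces r1c4 = 3.
Row 1 already has 3; hence r1c5 = 1.
K is a freebie; hence r2c1 = 2.
Cage j is a single given cell, leaving r3c5 = 4.
Cage a has product 60, so r2c4 = 4.
Cage a needs product 60, which forces r2c5 = 3.
The 3 cells of cage e must have product 10, which forces r3c2 = 2.
Cage i's pair has sum 5, so r3c3 = 1.
Cage a has product 60, so r3c4 = 5.
Cage i's pair has sum 5, leaving r4c3 = 4.
Cage b needs sum 12; hence r5c1 = 4.
Cage d has product 6, which forces r5c3 = 3.
The 3 cells of cage e must have product 10, which forces r2c2 = 1.
Column 3 already has 1, so r2c3 = 5.
1 is placed in row 3, which forces r3c1 = 3.
Cage f needs two cells with product 3, leaving r4c1 = 1.
Cage b needs sum 12, leaving r4c2 = 3.
Row 4 now contains 1, leaving r4c4 = 2.
2 is placed in row 4, leaving r4c5 = 5.
Row 5 already has 3, leaving r5c2 = 5.
Column 4 now contains 2, which forces r5c4 = 1.
Column 5 already has 5, so r5c5 = 2.

5 4 2 3 1 / 2 1 5 4 3 / 3 2 1 5 4 / 1 3 4 2 5 / 4 5 3 1 2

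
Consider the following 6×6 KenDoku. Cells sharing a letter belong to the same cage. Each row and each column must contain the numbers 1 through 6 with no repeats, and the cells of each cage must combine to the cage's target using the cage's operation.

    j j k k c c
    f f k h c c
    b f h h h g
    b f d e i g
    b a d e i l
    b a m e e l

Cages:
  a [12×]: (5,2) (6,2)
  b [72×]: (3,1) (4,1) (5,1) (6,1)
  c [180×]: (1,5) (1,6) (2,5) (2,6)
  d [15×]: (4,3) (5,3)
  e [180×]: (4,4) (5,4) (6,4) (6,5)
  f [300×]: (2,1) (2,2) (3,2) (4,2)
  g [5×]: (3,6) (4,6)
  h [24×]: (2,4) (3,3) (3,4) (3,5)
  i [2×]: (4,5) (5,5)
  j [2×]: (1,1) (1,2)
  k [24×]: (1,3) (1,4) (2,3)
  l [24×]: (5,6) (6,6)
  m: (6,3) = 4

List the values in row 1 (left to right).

The 4 cells of cage f must have product 300, leaving (2,1) = 5.
M is a freebie, leaving (6,3) = 4.
Row 6 already has 4, which forces (6,6) = 6.
6 is placed in column 6, leaving (5,6) = 4.
Row 5 now contains 4, which forces (5,2) = 6.
Cage a's pair has product 12, which forces (6,2) = 2.
Cage j needs two cells with product 2, leaving (1,1) = 2.
Column 2 already has 2; hence (1,2) = 1.
2 is placed in row 1, which forces (1,4) = 4.
4 is placed in column 4, so (4,4) = 6.
Cage b has product 72, which forces (3,1) = 6.
6 is placed in row 4; hence (4,1) = 4.
Cage e has product 180, leaving (5,4) = 2.
Row 5 now contains 2; hence (5,5) = 1.
The 4 cells of cage h must have product 24; hence (3,3) = 2.
Cage h needs product 24, leaving (3,5) = 4.
Column 5 already has 1, leaving (4,5) = 2.
Row 5 already has 1, so (5,1) = 3.
Row 5 now contains 3, so (5,3) = 5.
Cage b needs product 72, which forces (6,1) = 1.
The 3 cells of cage k must have product 24; hence (1,3) = 6.
Cage f needs product 300, which forces (2,2) = 4.
Column 3 now contains 2, leaving (2,3) = 1.
Row 2 now contains 1, leaving (2,4) = 3.
3 is placed in row 2, so (2,5) = 6.
The 4 cells of cage c must have product 180; hence (2,6) = 2.
3 is placed in column 4, which forces (3,4) = 1.
1 is placed in row 3, so (3,6) = 5.
5 is placed in column 3, which forces (4,3) = 3.
Column 6 now contains 5; hence (4,6) = 1.
3 is placed in column 4; hence (6,4) = 5.
5 is placed in row 6, which forces (6,5) = 3.
Column 5 already has 3, leaving (1,5) = 5.
Column 6 now contains 5, leaving (1,6) = 3.
Row 3 already has 5; hence (3,2) = 3.
3 is placed in row 4, leaving (4,2) = 5.
Completed grid: 2 1 6 4 5 3 / 5 4 1 3 6 2 / 6 3 2 1 4 5 / 4 5 3 6 2 1 / 3 6 5 2 1 4 / 1 2 4 5 3 6.

2 1 6 4 5 3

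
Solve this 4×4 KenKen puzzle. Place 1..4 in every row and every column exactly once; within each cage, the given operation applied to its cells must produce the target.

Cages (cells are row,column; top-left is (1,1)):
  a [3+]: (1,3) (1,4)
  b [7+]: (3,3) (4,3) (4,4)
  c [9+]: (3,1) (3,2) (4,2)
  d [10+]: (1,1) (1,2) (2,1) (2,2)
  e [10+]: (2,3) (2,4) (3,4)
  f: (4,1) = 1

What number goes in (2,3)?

Cage f is given; hence (4,1) = 1.
In row 2, 1 can only go at (2,2), so (2,2) = 1.
Row 3 needs a 1, and only (3,3) is open for it.
Column 3 now contains 1, leaving (1,3) = 2.
The two cells of cage a must have sum 3, leaving (1,4) = 1.
Column 3 already has 2, so (4,3) = 4.
4 is placed in row 4, leaving (4,4) = 2.
Cage d needs sum 10, which forces (2,1) = 2.
Column 3 now contains 4; hence (2,3) = 3.
2 is placed in column 4, which forces (2,4) = 4.
Column 1 already has 2, leaving (3,1) = 4.
4 is placed in row 3, leaving (3,2) = 2.
The 3 cells of cage e must have sum 10, so (3,4) = 3.
Row 4 now contains 2; hence (4,2) = 3.
Column 1 now contains 4; hence (1,1) = 3.
Column 2 now contains 3; hence (1,2) = 4.
The full grid is 3 4 2 1 / 2 1 3 4 / 4 2 1 3 / 1 3 4 2.

3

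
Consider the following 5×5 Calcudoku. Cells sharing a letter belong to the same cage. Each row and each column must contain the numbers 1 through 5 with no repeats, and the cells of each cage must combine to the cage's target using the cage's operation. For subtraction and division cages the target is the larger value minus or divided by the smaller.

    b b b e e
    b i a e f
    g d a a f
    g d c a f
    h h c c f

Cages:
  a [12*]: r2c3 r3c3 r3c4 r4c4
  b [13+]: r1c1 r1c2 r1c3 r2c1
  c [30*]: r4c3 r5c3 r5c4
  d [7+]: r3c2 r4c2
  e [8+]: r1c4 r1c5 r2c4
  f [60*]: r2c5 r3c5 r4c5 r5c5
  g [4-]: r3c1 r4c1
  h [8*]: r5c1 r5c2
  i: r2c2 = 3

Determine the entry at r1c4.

Cage i is a single given cell, which forces r2c2 = 3.
Row 5 needs a 1, and only r5c5 is open for it.
The only place for 3 in column 1 is r1c1.
The only place for 2 in column 1 is r5c1.
Cage c has product 30; hence r4c3 = 2.
Row 5 already has 2, so r5c2 = 4.
The two cells of cage d must have sum 7; hence r3c2 = 2.
Row 4 already has 2, so r4c2 = 5.
Column 2 already has 5, so r1c2 = 1.
Cage g needs two cells with difference 4; hence r3c1 = 5.
Row 4 already has 5, leaving r4c1 = 1.
Cage b needs sum 13, leaving r1c3 = 5.
5 is placed in row 1; hence r1c5 = 2.
Column 1 now contains 5, so r2c1 = 4.
The 4 cells of cage a must have product 12, so r2c3 = 1.
Row 2 now contains 1, leaving r2c4 = 2.
Cage f has product 60, so r2c5 = 5.
The 4 cells of cage a must have product 12; hence r3c4 = 1.
5 is placed in column 3, leaving r5c3 = 3.
Row 5 now contains 3; hence r5c4 = 5.
Row 1 now contains 2, so r1c4 = 4.
Column 3 already has 3, so r3c3 = 4.
Row 3 now contains 4, which forces r3c5 = 3.
The 4 cells of cage a must have product 12; hence r4c4 = 3.
3 is placed in column 5; hence r4c5 = 4.
Completed grid: 3 1 5 4 2 / 4 3 1 2 5 / 5 2 4 1 3 / 1 5 2 3 4 / 2 4 3 5 1.

4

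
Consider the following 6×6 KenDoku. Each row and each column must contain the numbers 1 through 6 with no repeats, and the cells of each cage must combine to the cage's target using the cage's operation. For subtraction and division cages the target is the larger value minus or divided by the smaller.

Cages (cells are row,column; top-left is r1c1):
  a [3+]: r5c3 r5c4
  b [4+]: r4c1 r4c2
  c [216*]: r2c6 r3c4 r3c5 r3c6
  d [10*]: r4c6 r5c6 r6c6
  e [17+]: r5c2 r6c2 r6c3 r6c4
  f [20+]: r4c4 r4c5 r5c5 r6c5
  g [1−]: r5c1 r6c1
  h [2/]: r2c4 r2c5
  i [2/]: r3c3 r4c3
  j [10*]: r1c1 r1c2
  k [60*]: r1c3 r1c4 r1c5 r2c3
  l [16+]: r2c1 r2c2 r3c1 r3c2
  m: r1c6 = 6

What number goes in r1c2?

M is a freebie, which forces r1c6 = 6.
6 is placed in column 6; hence r2c6 = 3.
Cage c has product 216; hence r3c6 = 4.
Cage k needs product 60, so r2c3 = 5.
Cage d needs product 10, which forces r4c6 = 2.
{1, 2} are confined to r5c3 and r5c4 in row 5, which forces r5c6 = 5.
Cage d has product 10; hence r6c6 = 1.
Cage i needs two cells with quotient 2, leaving r3c3 = 2.
Row 4 now contains 2, so r4c3 = 4.
Column 3 already has 2; hence r5c3 = 1.
Row 5 already has 1, leaving r5c4 = 2.
1 is placed in column 3, leaving r1c3 = 3.
Cage h's pair has quotient 2; hence r2c5 = 2.
Column 3 now contains 3, so r6c3 = 6.
The only place for 1 in row 2 is r2c4.
Column 4 now contains 1, leaving r1c4 = 4.
The 4 cells of cage k must have product 60, which forces r1c5 = 1.
The only place for 4 in row 6 is r6c1.
Column 1 already has 4; hence r2c1 = 6.
Cage l has sum 16, leaving r2c2 = 4.
The two cells of cage g must have difference 1, so r5c1 = 3.
Row 5 now contains 3, so r5c2 = 6.
6 is placed in row 5, so r5c5 = 4.
3 is placed in column 1, leaving r4c1 = 1.
Cage b's pair has sum 4, which forces r4c2 = 3.
Cage f needs sum 20, leaving r4c4 = 5.
The 4 cells of cage f must have sum 20, so r4c5 = 6.
The 4 cells of cage e must have sum 17, so r6c2 = 2.
Cage e needs sum 17, leaving r6c4 = 3.
The 4 cells of cage f must have sum 20, leaving r6c5 = 5.
Cage j needs two cells with product 10, leaving r1c1 = 2.
Column 2 already has 2, leaving r1c2 = 5.
1 is placed in column 1, which forces r3c1 = 5.
Cage l needs sum 16, which forces r3c2 = 1.
Column 4 already has 3, which forces r3c4 = 6.
Column 5 now contains 6; hence r3c5 = 3.
The full grid is 2 5 3 4 1 6 / 6 4 5 1 2 3 / 5 1 2 6 3 4 / 1 3 4 5 6 2 / 3 6 1 2 4 5 / 4 2 6 3 5 1.

5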